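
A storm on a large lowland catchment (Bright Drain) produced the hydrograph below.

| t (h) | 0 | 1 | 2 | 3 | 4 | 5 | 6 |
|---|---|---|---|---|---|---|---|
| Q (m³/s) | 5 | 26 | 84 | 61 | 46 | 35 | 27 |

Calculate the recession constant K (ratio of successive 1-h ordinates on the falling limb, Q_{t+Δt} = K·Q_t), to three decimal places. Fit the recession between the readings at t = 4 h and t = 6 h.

Using the recession-limb readings at t = 4 h and t = 6 h: Q falls from 46 to 27 m³/s over 2 intervals.
K = (Q₂/Q₁)^(1/2) = (27/46)^(1/2) = 0.766.

K ≈ 0.766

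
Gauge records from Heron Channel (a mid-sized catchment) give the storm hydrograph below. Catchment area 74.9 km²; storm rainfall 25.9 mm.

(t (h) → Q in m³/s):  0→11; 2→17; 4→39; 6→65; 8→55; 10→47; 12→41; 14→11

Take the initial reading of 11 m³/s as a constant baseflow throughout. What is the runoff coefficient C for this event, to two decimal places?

ΣQ_DR = 198.0 m³/s; V = ΣQ_DR·Δt = 1.426 × 10^6 m³.
Runoff depth d = V / A = 19.03 mm.
C = d / P = 19.03 / 25.9 = 0.73.

C ≈ 0.73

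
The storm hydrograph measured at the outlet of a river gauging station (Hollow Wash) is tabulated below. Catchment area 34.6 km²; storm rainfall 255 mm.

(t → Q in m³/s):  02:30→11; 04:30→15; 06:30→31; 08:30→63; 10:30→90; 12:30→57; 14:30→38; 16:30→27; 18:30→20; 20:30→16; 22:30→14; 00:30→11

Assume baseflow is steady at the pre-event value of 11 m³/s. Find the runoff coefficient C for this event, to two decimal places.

ΣQ_DR = 261.0 m³/s; V = ΣQ_DR·Δt = 1.879 × 10^6 m³.
Runoff depth d = V / A = 54.31 mm.
C = d / P = 54.31 / 255 = 0.21.

C ≈ 0.21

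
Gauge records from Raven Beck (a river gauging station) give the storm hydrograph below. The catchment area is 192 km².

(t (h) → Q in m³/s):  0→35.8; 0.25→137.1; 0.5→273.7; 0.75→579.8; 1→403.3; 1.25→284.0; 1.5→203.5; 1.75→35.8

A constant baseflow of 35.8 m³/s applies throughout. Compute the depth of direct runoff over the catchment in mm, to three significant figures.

Direct runoff: 0.0, 101.3, 237.9, 544.0, 367.5, 248.2, 167.7, 0.0 m³/s; ΣQ_DR = 1667 m³/s.
V = ΣQ_DR · Δt = 1667 × 900 s = 1.500 × 10^6 m³.
Over A = 192 km², depth = V / A = 7.81 mm.

d ≈ 7.81 mm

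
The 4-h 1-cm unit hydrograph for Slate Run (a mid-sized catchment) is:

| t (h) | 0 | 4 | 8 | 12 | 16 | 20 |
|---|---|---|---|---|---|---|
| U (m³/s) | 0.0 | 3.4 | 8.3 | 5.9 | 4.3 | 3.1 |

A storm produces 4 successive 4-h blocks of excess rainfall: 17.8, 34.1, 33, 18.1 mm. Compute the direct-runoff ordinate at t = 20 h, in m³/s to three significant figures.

By discrete convolution, Q_j = Σ (P_i / 10 mm) · U_{j−i}.
At t = 20 h (j=5): Q = (17.8/10)·3.1 + (34.1/10)·4.3 + (33/10)·5.9 + (18.1/10)·8.3 = 54.7 m³/s.

Q ≈ 54.7 m³/s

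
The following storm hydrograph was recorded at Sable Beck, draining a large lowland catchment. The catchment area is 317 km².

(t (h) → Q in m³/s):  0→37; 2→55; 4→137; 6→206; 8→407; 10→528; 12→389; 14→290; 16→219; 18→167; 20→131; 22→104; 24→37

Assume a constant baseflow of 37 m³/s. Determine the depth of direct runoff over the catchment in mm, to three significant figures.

d ≈ 50.6 mm

Direct runoff: 0.0, 18.0, 100.0, 169.0, 370.0, 491.0, 352.0, 253.0, 182.0, 130.0, 94.0, 67.0, 0.0 m³/s; ΣQ_DR = 2226 m³/s.
V = ΣQ_DR · Δt = 2226 × 7200 s = 1.603 × 10^7 m³.
Over A = 317 km², depth = V / A = 50.6 mm.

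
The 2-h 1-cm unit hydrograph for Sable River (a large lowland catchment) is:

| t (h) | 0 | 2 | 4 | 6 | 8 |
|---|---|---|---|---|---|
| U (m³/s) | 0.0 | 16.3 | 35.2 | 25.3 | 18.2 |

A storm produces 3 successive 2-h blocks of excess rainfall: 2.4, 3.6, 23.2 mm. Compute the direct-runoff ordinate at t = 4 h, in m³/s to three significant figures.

Q ≈ 14.3 m³/s

By discrete convolution, Q_j = Σ (P_i / 10 mm) · U_{j−i}.
At t = 4 h (j=2): Q = (2.4/10)·35.2 + (3.6/10)·16.3 + (23.2/10)·0.0 = 14.3 m³/s.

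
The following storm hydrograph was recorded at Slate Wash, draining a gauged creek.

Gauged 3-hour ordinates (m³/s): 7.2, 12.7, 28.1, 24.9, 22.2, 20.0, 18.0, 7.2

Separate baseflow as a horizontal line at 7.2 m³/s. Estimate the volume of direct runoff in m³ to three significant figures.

V ≈ 8.93 × 10^5 m³

Direct-runoff ordinates (Q − Q_b): 0.0, 5.5, 20.9, 17.7, 15.0, 12.8, 10.8, 0.0 m³/s.
ΣQ_DR = 82.70 m³/s.
With Δt = 3 h = 10800 s, V = ΣQ_DR · Δt = 82.70 × 10800 = 8.93 × 10^5 m³.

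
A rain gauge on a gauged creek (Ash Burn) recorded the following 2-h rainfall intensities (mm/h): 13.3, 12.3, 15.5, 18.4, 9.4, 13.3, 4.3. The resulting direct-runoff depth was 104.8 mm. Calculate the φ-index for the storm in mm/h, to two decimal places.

φ ≈ 4.97 mm/h

Only the 6 blocks with intensity above φ contribute runoff: 13.3, 12.3, 15.5, 18.4, 9.4, 13.3 mm/h.
Σ(I−φ)·Δt = d  ⇒  (13.3+12.3+15.5+18.4+9.4+13.3 − 6φ)·2 = 104.8
φ = (82.20 − 104.8/2) / 6 = 4.97 mm/h.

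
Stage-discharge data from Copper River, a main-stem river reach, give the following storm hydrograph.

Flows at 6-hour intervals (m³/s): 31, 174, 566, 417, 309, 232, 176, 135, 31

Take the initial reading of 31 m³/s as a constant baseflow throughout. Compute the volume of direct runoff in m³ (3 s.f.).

V ≈ 3.87 × 10^7 m³

Direct-runoff ordinates (Q − Q_b): 0.0, 143.0, 535.0, 386.0, 278.0, 201.0, 145.0, 104.0, 0.0 m³/s.
ΣQ_DR = 1792 m³/s.
With Δt = 6 h = 21600 s, V = ΣQ_DR · Δt = 1792 × 21600 = 3.87 × 10^7 m³.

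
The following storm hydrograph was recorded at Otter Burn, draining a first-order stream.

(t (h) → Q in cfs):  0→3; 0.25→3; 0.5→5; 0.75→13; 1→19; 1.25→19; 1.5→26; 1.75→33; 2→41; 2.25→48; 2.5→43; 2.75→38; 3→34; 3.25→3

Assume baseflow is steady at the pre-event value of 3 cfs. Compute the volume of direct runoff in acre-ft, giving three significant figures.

V ≈ 5.91 acre-ft

Direct-runoff ordinates (Q − Q_b): 0.0, 0.0, 2.0, 10.0, 16.0, 16.0, 23.0, 30.0, 38.0, 45.0, 40.0, 35.0, 31.0, 0.0 cfs.
ΣQ_DR = 286.0 cfs.
With Δt = 0.25 h = 900 s, V = ΣQ_DR · Δt = 286.0 × 900 = 2.57 × 10^5 ft³ = 5.91 acre-ft.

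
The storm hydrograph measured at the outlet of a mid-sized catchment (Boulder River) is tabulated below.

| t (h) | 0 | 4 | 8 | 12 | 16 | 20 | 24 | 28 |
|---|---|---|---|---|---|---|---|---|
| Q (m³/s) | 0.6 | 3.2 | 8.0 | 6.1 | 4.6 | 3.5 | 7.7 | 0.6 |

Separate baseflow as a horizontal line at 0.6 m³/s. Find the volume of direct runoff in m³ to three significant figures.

V ≈ 4.25 × 10^5 m³

Direct-runoff ordinates (Q − Q_b): 0.0, 2.6, 7.4, 5.5, 4.0, 2.9, 7.1, 0.0 m³/s.
ΣQ_DR = 29.50 m³/s.
With Δt = 4 h = 14400 s, V = ΣQ_DR · Δt = 29.50 × 14400 = 4.25 × 10^5 m³.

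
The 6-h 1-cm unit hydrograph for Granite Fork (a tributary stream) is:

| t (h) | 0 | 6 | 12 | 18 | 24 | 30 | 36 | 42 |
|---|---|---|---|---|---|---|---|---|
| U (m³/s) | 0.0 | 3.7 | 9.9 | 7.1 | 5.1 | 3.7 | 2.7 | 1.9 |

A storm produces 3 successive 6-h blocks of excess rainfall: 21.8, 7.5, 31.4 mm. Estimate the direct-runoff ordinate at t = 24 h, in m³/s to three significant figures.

Q ≈ 47.5 m³/s

By discrete convolution, Q_j = Σ (P_i / 10 mm) · U_{j−i}.
At t = 24 h (j=4): Q = (21.8/10)·5.1 + (7.5/10)·7.1 + (31.4/10)·9.9 = 47.5 m³/s.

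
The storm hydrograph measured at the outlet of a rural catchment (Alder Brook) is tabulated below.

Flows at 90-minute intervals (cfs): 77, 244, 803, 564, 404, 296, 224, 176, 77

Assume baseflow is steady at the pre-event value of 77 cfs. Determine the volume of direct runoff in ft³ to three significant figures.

Direct-runoff ordinates (Q − Q_b): 0.0, 167.0, 726.0, 487.0, 327.0, 219.0, 147.0, 99.0, 0.0 cfs.
ΣQ_DR = 2172 cfs.
With Δt = 1.5 h = 5400 s, V = ΣQ_DR · Δt = 2172 × 5400 = 1.17 × 10^7 ft³.

V ≈ 1.17 × 10^7 ft³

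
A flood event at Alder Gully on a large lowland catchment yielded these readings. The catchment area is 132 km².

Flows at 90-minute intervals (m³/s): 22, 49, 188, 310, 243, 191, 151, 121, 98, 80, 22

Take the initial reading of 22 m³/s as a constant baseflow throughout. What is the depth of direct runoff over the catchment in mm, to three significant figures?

d ≈ 50.4 mm

Direct runoff: 0.0, 27.0, 166.0, 288.0, 221.0, 169.0, 129.0, 99.0, 76.0, 58.0, 0.0 m³/s; ΣQ_DR = 1233 m³/s.
V = ΣQ_DR · Δt = 1233 × 5400 s = 6.658 × 10^6 m³.
Over A = 132 km², depth = V / A = 50.4 mm.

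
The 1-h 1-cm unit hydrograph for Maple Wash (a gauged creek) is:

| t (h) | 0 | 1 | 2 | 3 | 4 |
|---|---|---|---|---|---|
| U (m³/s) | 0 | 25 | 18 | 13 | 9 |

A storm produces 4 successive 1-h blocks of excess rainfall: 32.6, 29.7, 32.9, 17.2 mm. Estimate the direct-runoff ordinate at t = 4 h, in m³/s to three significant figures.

Q ≈ 170 m³/s

By discrete convolution, Q_j = Σ (P_i / 10 mm) · U_{j−i}.
At t = 4 h (j=4): Q = (32.6/10)·9 + (29.7/10)·13 + (32.9/10)·18 + (17.2/10)·25 = 170 m³/s.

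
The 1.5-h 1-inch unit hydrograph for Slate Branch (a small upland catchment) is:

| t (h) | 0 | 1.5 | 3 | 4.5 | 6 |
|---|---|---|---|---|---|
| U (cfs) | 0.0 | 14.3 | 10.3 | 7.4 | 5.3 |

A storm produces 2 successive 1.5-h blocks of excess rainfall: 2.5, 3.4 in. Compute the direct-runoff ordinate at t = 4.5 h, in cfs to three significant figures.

By discrete convolution, Q_j = Σ (P_i / 1 in) · U_{j−i}.
At t = 4.5 h (j=3): Q = (2.5/1)·7.4 + (3.4/1)·10.3 = 53.5 cfs.

Q ≈ 53.5 cfs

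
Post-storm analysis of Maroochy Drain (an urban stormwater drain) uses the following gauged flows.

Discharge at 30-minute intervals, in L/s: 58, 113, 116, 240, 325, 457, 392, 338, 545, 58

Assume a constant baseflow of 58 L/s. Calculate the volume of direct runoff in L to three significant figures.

Direct-runoff ordinates (Q − Q_b): 0.0, 55.0, 58.0, 182.0, 267.0, 399.0, 334.0, 280.0, 487.0, 0.0 L/s.
ΣQ_DR = 2062 L/s.
With Δt = 0.5 h = 1800 s, V = ΣQ_DR · Δt = 2062 × 1800 = 3.71 × 10^6 L.

V ≈ 3.71 × 10^6 L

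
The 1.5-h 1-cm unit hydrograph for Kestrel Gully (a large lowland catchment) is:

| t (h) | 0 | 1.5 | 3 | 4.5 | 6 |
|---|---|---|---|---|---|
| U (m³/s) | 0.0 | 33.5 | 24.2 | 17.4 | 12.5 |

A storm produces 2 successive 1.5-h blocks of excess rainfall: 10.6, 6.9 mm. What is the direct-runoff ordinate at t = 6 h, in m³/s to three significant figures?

Q ≈ 25.3 m³/s

By discrete convolution, Q_j = Σ (P_i / 10 mm) · U_{j−i}.
At t = 6 h (j=4): Q = (10.6/10)·12.5 + (6.9/10)·17.4 = 25.3 m³/s.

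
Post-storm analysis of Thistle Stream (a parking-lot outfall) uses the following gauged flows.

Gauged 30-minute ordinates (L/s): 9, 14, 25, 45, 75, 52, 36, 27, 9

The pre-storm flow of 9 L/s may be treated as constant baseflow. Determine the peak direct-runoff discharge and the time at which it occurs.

Subtracting baseflow gives direct-runoff ordinates: 0.0, 5.0, 16.0, 36.0, 66.0, 43.0, 27.0, 18.0, 0.0 L/s.
The maximum is 66.0 L/s, occurring at the reading for t = 2 h.

Q_p = 66.0 L/s at t = 2 h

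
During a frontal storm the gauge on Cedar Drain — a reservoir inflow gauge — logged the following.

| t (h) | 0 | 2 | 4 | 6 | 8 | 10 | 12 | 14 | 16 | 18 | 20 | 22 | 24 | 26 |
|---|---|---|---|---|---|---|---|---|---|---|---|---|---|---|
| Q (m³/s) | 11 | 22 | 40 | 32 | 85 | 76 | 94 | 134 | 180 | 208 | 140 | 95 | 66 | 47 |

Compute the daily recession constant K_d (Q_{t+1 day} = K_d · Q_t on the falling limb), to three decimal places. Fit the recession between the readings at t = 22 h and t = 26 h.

Between t = 22 h and t = 26 h the flow falls from 95 to 47 m³/s over 2×2 h = 4 h.
Per-interval ratio K = (47/95)^(1/2) = 0.7034; K_d = K^(24/2) = 0.015.

K_d ≈ 0.015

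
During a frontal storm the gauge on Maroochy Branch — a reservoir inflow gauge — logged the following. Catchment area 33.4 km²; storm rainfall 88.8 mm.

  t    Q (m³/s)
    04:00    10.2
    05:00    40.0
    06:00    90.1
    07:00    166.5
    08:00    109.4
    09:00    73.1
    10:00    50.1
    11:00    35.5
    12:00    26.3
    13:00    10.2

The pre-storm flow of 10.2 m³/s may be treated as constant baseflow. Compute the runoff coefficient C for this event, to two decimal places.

ΣQ_DR = 509.4 m³/s; V = ΣQ_DR·Δt = 1.834 × 10^6 m³.
Runoff depth d = V / A = 54.91 mm.
C = d / P = 54.91 / 88.8 = 0.62.

C ≈ 0.62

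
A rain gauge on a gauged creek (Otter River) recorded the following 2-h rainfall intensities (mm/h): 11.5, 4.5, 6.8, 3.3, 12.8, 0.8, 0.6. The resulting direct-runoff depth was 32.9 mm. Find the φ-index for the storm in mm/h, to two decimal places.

φ ≈ 4.88 mm/h

Only the 3 blocks with intensity above φ contribute runoff: 11.5, 6.8, 12.8 mm/h.
Σ(I−φ)·Δt = d  ⇒  (11.5+6.8+12.8 − 3φ)·2 = 32.9
φ = (31.10 − 32.9/2) / 3 = 4.88 mm/h.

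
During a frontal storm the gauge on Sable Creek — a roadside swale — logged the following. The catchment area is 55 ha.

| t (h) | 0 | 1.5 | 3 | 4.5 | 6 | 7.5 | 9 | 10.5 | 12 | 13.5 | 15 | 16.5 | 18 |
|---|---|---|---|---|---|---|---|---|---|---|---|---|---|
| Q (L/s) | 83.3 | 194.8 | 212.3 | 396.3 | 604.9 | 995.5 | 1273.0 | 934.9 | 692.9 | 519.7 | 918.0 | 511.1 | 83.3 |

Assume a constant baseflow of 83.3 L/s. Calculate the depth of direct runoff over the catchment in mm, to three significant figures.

Direct runoff: 0.0, 111.5, 129.0, 313.0, 521.6, 912.2, 1189.7, 851.6, 609.6, 436.4, 834.7, 427.8, 0.0 L/s; ΣQ_DR = 6337 L/s.
V = ΣQ_DR · Δt = 6337 × 5400 s = 3.422 × 10^7 L.
Over A = 55 ha, depth = V / A = 62.2 mm.

d ≈ 62.2 mm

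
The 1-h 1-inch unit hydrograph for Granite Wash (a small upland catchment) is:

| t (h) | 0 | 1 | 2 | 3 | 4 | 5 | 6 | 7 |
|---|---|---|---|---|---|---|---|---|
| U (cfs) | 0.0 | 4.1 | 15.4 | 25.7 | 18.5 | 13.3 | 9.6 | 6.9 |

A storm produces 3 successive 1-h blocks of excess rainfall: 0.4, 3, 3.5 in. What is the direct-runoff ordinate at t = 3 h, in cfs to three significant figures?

Q ≈ 70.8 cfs

By discrete convolution, Q_j = Σ (P_i / 1 in) · U_{j−i}.
At t = 3 h (j=3): Q = (0.4/1)·25.7 + (3/1)·15.4 + (3.5/1)·4.1 = 70.8 cfs.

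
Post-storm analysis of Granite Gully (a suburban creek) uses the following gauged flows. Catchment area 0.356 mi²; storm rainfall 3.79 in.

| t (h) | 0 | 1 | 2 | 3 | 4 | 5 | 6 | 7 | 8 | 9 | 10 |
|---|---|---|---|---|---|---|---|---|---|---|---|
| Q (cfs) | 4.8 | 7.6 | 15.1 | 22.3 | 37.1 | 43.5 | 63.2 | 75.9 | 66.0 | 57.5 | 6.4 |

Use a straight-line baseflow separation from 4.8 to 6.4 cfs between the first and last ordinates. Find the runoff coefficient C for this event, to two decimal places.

C ≈ 0.39

ΣQ_DR = 337.8 cfs; V = ΣQ_DR·Δt = 1.216 × 10^6 ft³.
Runoff depth d = V / A = 1.470 in.
C = d / P = 1.470 / 3.79 = 0.39.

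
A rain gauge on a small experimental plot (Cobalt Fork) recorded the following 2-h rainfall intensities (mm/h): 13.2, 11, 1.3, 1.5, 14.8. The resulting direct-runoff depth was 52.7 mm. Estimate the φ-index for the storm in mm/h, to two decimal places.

Only the 3 blocks with intensity above φ contribute runoff: 13.2, 11, 14.8 mm/h.
Σ(I−φ)·Δt = d  ⇒  (13.2+11+14.8 − 3φ)·2 = 52.7
φ = (39.00 − 52.7/2) / 3 = 4.22 mm/h.

φ ≈ 4.22 mm/h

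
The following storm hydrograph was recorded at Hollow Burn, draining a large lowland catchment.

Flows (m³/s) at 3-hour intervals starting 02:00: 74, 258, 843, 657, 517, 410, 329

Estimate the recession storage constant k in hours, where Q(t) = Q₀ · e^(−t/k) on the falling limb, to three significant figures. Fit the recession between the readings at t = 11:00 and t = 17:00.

On the falling limb, Q drops from 657 to 410 m³/s between t = 11:00 and t = 17:00 (Δt = 6 h).
k = −Δt / ln(Q₂/Q₁) = −6 / ln(410/657) = 12.7 h.

k ≈ 12.7 h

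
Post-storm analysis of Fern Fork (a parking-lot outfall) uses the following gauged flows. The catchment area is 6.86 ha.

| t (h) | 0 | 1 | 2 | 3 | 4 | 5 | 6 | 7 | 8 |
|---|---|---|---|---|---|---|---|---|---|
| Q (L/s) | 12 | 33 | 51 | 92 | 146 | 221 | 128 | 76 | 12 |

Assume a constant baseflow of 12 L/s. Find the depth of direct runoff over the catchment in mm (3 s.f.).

Direct runoff: 0.0, 21.0, 39.0, 80.0, 134.0, 209.0, 116.0, 64.0, 0.0 L/s; ΣQ_DR = 663.0 L/s.
V = ΣQ_DR · Δt = 663.0 × 3600 s = 2.387 × 10^6 L.
Over A = 6.86 ha, depth = V / A = 34.8 mm.

d ≈ 34.8 mm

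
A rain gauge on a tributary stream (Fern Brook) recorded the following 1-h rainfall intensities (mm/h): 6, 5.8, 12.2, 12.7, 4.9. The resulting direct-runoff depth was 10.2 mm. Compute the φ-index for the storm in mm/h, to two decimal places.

φ ≈ 7.35 mm/h

Only the 2 blocks with intensity above φ contribute runoff: 12.2, 12.7 mm/h.
Σ(I−φ)·Δt = d  ⇒  (12.2+12.7 − 2φ)·1 = 10.2
φ = (24.90 − 10.2/1) / 2 = 7.35 mm/h.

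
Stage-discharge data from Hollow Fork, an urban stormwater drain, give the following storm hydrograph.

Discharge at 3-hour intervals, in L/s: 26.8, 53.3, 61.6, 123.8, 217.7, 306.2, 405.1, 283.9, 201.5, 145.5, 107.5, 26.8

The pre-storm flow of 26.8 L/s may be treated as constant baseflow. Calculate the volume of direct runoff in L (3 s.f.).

Direct-runoff ordinates (Q − Q_b): 0.0, 26.5, 34.8, 97.0, 190.9, 279.4, 378.3, 257.1, 174.7, 118.7, 80.7, 0.0 L/s.
ΣQ_DR = 1638 L/s.
With Δt = 3 h = 10800 s, V = ΣQ_DR · Δt = 1638 × 10800 = 1.77 × 10^7 L.

V ≈ 1.77 × 10^7 L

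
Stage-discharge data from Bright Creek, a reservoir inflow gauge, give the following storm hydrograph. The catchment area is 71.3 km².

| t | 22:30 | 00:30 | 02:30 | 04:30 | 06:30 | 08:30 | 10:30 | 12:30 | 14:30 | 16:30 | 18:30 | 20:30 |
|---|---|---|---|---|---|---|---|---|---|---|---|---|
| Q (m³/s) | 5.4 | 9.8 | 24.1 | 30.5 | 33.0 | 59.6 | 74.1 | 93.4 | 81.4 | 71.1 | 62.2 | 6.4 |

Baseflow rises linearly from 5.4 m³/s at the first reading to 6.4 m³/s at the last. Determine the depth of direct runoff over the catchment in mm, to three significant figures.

Direct runoff: 0.00, 4.31, 18.52, 24.83, 27.24, 53.75, 68.15, 87.36, 75.27, 64.88, 55.89, 0.00 m³/s; ΣQ_DR = 480.2 m³/s.
V = ΣQ_DR · Δt = 480.2 × 7200 s = 3.457 × 10^6 m³.
Over A = 71.3 km², depth = V / A = 48.5 mm.

d ≈ 48.5 mm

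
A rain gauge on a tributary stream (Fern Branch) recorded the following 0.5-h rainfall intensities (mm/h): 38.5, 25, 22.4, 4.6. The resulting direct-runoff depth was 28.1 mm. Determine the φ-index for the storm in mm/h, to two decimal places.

Only the 3 blocks with intensity above φ contribute runoff: 38.5, 25, 22.4 mm/h.
Σ(I−φ)·Δt = d  ⇒  (38.5+25+22.4 − 3φ)·0.5 = 28.1
φ = (85.90 − 28.1/0.5) / 3 = 9.90 mm/h.

φ ≈ 9.90 mm/h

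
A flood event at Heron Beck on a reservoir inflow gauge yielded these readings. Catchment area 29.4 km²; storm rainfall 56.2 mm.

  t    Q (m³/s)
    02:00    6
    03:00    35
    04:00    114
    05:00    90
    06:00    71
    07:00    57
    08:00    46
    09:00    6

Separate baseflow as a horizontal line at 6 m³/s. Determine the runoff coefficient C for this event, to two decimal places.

C ≈ 0.82

ΣQ_DR = 377.0 m³/s; V = ΣQ_DR·Δt = 1.357 × 10^6 m³.
Runoff depth d = V / A = 46.16 mm.
C = d / P = 46.16 / 56.2 = 0.82.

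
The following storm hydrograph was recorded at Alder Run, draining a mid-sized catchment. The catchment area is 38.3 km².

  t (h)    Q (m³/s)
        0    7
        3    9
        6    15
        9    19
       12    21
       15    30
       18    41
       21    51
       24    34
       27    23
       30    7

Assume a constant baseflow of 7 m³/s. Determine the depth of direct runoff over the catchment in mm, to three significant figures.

d ≈ 50.8 mm

Direct runoff: 0.0, 2.0, 8.0, 12.0, 14.0, 23.0, 34.0, 44.0, 27.0, 16.0, 0.0 m³/s; ΣQ_DR = 180.0 m³/s.
V = ΣQ_DR · Δt = 180.0 × 10800 s = 1.944 × 10^6 m³.
Over A = 38.3 km², depth = V / A = 50.8 mm.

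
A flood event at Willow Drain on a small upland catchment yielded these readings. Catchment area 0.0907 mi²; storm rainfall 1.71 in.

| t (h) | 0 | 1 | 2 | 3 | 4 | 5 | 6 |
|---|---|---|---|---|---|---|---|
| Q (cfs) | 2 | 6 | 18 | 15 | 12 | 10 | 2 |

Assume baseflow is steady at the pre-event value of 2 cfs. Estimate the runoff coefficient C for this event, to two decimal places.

C ≈ 0.51

ΣQ_DR = 51.00 cfs; V = ΣQ_DR·Δt = 1.836 × 10^5 ft³.
Runoff depth d = V / A = 0.8713 in.
C = d / P = 0.8713 / 1.71 = 0.51.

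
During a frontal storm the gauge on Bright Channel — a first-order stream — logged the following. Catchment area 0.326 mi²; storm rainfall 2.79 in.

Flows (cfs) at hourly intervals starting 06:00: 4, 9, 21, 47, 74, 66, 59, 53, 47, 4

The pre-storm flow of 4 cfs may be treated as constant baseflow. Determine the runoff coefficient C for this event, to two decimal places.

ΣQ_DR = 344.0 cfs; V = ΣQ_DR·Δt = 1.238 × 10^6 ft³.
Runoff depth d = V / A = 1.635 in.
C = d / P = 1.635 / 2.79 = 0.59.

C ≈ 0.59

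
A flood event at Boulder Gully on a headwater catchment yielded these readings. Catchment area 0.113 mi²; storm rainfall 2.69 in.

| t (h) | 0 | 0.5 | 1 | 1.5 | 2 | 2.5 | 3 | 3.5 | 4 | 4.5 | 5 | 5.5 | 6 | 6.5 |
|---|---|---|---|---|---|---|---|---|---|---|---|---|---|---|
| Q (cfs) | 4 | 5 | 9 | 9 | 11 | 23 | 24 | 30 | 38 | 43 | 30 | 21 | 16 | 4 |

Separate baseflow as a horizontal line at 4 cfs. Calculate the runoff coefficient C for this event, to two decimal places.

ΣQ_DR = 211.0 cfs; V = ΣQ_DR·Δt = 3.798 × 10^5 ft³.
Runoff depth d = V / A = 1.447 in.
C = d / P = 1.447 / 2.69 = 0.54.

C ≈ 0.54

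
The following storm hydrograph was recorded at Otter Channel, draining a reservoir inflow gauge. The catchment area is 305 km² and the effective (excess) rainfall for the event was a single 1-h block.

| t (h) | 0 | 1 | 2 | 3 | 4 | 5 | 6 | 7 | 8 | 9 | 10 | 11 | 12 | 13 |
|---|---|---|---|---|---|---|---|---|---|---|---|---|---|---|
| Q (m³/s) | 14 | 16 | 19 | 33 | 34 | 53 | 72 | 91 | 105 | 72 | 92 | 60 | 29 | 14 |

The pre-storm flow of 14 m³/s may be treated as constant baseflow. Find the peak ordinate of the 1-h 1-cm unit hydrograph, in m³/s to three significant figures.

U_p ≈ 152 m³/s

Direct runoff: 0.0, 2.0, 5.0, 19.0, 20.0, 39.0, 58.0, 77.0, 91.0, 58.0, 78.0, 46.0, 15.0, 0.0 m³/s; ΣQ_DR = 508.0 m³/s, peak = 91.0 m³/s.
Runoff depth d = ΣQ_DR·Δt / A = 508.0 × 3600 / (305 km²) = 5.996 mm.
The 1-cm UH is the DRH scaled by (10 mm)/d, so U_p = 91.0 × 10/5.996 = 152 m³/s.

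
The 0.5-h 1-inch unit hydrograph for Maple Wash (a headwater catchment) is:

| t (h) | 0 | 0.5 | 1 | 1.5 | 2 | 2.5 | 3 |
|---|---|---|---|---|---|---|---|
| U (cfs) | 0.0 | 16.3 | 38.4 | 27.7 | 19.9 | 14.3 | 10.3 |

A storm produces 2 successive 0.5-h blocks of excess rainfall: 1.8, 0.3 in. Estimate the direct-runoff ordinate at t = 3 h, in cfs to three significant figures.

By discrete convolution, Q_j = Σ (P_i / 1 in) · U_{j−i}.
At t = 3 h (j=6): Q = (1.8/1)·10.3 + (0.3/1)·14.3 = 22.8 cfs.

Q ≈ 22.8 cfs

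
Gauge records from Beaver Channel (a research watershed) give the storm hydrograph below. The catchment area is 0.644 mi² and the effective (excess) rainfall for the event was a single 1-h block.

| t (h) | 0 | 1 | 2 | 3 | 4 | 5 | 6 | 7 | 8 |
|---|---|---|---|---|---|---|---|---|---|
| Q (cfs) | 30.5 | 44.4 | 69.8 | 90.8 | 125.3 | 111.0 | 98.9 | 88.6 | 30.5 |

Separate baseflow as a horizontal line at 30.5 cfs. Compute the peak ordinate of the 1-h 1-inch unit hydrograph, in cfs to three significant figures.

Direct runoff: 0.0, 13.9, 39.3, 60.3, 94.8, 80.5, 68.4, 58.1, 0.0 cfs; ΣQ_DR = 415.3 cfs, peak = 94.8 cfs.
Runoff depth d = ΣQ_DR·Δt / A = 415.3 × 3600 / (0.644 mi²) = 0.9993 in.
The 1-inch UH is the DRH scaled by (1 in)/d, so U_p = 94.8 × 1/0.9993 = 94.9 cfs.

U_p ≈ 94.9 cfs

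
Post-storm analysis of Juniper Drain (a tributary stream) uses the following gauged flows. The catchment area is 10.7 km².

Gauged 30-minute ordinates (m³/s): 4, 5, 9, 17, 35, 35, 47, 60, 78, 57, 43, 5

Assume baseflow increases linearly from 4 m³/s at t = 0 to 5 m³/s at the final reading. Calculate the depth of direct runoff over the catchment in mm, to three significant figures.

d ≈ 57.4 mm

Direct runoff: 0.00, 0.91, 4.82, 12.73, 30.64, 30.55, 42.45, 55.36, 73.27, 52.18, 38.09, 0.00 m³/s; ΣQ_DR = 341.0 m³/s.
V = ΣQ_DR · Δt = 341.0 × 1800 s = 6.138 × 10^5 m³.
Over A = 10.7 km², depth = V / A = 57.4 mm.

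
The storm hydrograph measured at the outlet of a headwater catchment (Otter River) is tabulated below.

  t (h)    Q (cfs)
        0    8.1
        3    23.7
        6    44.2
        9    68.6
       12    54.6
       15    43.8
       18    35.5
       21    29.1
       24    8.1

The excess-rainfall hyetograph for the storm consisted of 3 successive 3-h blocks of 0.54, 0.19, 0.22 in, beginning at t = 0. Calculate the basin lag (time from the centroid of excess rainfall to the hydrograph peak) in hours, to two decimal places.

t_L ≈ 5.51 h

Centroid of excess rainfall: t_c = Σ P_i·t̄_i / ΣP_i = 3.4895 h (block centres at 1.5, 4.5, 7.5 h).
Hydrograph peak occurs at t = 9 h, so basin lag t_L = 9 − 3.4895 = 5.51 h.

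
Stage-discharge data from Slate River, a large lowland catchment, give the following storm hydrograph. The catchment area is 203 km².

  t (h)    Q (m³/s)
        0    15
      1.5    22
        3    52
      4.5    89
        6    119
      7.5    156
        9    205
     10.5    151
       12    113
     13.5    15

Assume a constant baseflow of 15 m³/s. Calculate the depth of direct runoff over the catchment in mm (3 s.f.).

Direct runoff: 0.0, 7.0, 37.0, 74.0, 104.0, 141.0, 190.0, 136.0, 98.0, 0.0 m³/s; ΣQ_DR = 787.0 m³/s.
V = ΣQ_DR · Δt = 787.0 × 5400 s = 4.250 × 10^6 m³.
Over A = 203 km², depth = V / A = 20.9 mm.

d ≈ 20.9 mm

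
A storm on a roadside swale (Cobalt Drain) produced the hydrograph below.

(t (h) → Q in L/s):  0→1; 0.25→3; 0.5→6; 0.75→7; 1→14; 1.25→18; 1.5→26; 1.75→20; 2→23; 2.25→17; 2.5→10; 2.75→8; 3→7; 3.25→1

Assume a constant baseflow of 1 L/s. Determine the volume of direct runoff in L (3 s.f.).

Direct-runoff ordinates (Q − Q_b): 0.0, 2.0, 5.0, 6.0, 13.0, 17.0, 25.0, 19.0, 22.0, 16.0, 9.0, 7.0, 6.0, 0.0 L/s.
ΣQ_DR = 147.0 L/s.
With Δt = 0.25 h = 900 s, V = ΣQ_DR · Δt = 147.0 × 900 = 1.32 × 10^5 L.

V ≈ 1.32 × 10^5 L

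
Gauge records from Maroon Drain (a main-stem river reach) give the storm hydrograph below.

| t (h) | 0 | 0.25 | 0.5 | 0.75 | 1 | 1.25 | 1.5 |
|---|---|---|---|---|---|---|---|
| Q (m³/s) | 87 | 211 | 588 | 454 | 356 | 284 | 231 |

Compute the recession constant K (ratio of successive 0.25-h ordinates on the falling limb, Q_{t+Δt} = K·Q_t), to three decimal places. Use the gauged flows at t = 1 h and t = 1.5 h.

K ≈ 0.806

Using the recession-limb readings at t = 1 h and t = 1.5 h: Q falls from 356 to 231 m³/s over 2 intervals.
K = (Q₂/Q₁)^(1/2) = (231/356)^(1/2) = 0.806.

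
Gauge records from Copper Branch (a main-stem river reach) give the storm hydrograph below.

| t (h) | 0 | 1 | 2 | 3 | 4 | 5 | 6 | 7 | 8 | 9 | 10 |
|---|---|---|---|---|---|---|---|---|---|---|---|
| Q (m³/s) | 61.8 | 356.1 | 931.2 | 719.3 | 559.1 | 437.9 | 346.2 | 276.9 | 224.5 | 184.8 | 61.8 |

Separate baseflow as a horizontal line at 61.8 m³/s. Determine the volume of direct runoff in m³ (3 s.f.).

V ≈ 1.25 × 10^7 m³

Direct-runoff ordinates (Q − Q_b): 0.0, 294.3, 869.4, 657.5, 497.3, 376.1, 284.4, 215.1, 162.7, 123.0, 0.0 m³/s.
ΣQ_DR = 3480 m³/s.
With Δt = 1 h = 3600 s, V = ΣQ_DR · Δt = 3480 × 3600 = 1.25 × 10^7 m³.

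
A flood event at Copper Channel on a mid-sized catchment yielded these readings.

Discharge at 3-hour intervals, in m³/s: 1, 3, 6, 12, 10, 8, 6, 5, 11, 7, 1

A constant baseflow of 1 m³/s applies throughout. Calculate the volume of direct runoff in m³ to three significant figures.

Direct-runoff ordinates (Q − Q_b): 0.0, 2.0, 5.0, 11.0, 9.0, 7.0, 5.0, 4.0, 10.0, 6.0, 0.0 m³/s.
ΣQ_DR = 59.00 m³/s.
With Δt = 3 h = 10800 s, V = ΣQ_DR · Δt = 59.00 × 10800 = 6.37 × 10^5 m³.

V ≈ 6.37 × 10^5 m³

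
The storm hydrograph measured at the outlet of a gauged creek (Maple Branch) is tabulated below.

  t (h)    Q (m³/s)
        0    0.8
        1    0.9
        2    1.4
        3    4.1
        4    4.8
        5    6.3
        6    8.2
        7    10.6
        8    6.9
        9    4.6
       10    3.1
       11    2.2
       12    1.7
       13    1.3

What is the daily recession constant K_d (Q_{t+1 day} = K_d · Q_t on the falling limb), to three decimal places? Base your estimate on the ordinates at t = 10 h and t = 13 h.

K_d ≈ 0.001

Between t = 10 h and t = 13 h the flow falls from 3.1 to 1.3 m³/s over 3×1 h = 3 h.
Per-interval ratio K = (1.3/3.1)^(1/3) = 0.7485; K_d = K^(24/1) = 0.001.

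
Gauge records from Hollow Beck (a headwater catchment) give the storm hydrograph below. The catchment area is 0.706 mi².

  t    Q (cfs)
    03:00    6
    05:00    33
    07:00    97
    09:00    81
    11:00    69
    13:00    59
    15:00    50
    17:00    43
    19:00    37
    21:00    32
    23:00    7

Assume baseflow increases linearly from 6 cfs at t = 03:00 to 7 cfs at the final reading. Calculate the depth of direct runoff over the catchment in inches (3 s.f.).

d ≈ 1.94 in

Direct runoff: 0.00, 26.90, 90.80, 74.70, 62.60, 52.50, 43.40, 36.30, 30.20, 25.10, 0.00 cfs; ΣQ_DR = 442.5 cfs.
V = ΣQ_DR · Δt = 442.5 × 7200 s = 3.186 × 10^6 ft³.
Over A = 0.706 mi², depth = V / A = 1.94 in.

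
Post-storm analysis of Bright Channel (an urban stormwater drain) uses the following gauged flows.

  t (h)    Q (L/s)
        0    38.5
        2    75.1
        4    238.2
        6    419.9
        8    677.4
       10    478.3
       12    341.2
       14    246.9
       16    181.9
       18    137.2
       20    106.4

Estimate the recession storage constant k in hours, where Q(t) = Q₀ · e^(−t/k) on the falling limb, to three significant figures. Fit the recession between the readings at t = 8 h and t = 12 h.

On the falling limb, Q drops from 677.4 to 341.2 L/s between t = 8 h and t = 12 h (Δt = 4 h).
k = −Δt / ln(Q₂/Q₁) = −4 / ln(341.2/677.4) = 5.83 h.

k ≈ 5.83 h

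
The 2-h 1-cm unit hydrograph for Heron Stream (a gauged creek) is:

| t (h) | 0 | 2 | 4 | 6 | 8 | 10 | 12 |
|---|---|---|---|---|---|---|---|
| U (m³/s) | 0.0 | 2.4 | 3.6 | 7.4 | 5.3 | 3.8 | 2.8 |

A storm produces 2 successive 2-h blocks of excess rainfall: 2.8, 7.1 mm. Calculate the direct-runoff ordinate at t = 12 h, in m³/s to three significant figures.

Q ≈ 3.48 m³/s

By discrete convolution, Q_j = Σ (P_i / 10 mm) · U_{j−i}.
At t = 12 h (j=6): Q = (2.8/10)·2.8 + (7.1/10)·3.8 = 3.48 m³/s.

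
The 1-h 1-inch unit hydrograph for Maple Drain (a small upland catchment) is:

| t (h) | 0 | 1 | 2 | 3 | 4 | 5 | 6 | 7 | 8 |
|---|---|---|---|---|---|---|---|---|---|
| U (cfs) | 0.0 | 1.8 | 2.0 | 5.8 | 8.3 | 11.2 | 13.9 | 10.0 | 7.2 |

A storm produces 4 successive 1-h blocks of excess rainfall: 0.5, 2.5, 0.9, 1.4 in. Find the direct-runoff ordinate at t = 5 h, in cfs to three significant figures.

By discrete convolution, Q_j = Σ (P_i / 1 in) · U_{j−i}.
At t = 5 h (j=5): Q = (0.5/1)·11.2 + (2.5/1)·8.3 + (0.9/1)·5.8 + (1.4/1)·2.0 = 34.4 cfs.

Q ≈ 34.4 cfs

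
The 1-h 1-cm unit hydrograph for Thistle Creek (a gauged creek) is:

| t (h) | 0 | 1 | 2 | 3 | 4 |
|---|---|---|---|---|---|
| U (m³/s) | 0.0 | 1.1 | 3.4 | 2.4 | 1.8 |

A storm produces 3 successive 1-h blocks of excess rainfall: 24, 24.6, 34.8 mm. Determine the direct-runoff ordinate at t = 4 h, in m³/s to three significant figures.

Q ≈ 22.1 m³/s

By discrete convolution, Q_j = Σ (P_i / 10 mm) · U_{j−i}.
At t = 4 h (j=4): Q = (24/10)·1.8 + (24.6/10)·2.4 + (34.8/10)·3.4 = 22.1 m³/s.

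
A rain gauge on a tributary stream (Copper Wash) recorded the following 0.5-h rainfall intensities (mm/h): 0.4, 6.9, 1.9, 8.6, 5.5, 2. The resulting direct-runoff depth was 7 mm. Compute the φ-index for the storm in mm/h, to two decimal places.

φ ≈ 2.33 mm/h

Only the 3 blocks with intensity above φ contribute runoff: 6.9, 8.6, 5.5 mm/h.
Σ(I−φ)·Δt = d  ⇒  (6.9+8.6+5.5 − 3φ)·0.5 = 7
φ = (21.00 − 7/0.5) / 3 = 2.33 mm/h.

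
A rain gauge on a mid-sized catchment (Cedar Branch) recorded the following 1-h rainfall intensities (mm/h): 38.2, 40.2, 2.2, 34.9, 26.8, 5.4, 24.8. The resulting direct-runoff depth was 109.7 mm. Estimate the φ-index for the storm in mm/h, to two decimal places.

φ ≈ 11.04 mm/h

Only the 5 blocks with intensity above φ contribute runoff: 38.2, 40.2, 34.9, 26.8, 24.8 mm/h.
Σ(I−φ)·Δt = d  ⇒  (38.2+40.2+34.9+26.8+24.8 − 5φ)·1 = 109.7
φ = (164.9 − 109.7/1) / 5 = 11.04 mm/h.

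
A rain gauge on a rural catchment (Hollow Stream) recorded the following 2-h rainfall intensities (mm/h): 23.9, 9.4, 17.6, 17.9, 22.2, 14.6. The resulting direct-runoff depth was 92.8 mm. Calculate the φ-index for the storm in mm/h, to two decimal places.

φ ≈ 9.96 mm/h

Only the 5 blocks with intensity above φ contribute runoff: 23.9, 17.6, 17.9, 22.2, 14.6 mm/h.
Σ(I−φ)·Δt = d  ⇒  (23.9+17.6+17.9+22.2+14.6 − 5φ)·2 = 92.8
φ = (96.20 − 92.8/2) / 5 = 9.96 mm/h.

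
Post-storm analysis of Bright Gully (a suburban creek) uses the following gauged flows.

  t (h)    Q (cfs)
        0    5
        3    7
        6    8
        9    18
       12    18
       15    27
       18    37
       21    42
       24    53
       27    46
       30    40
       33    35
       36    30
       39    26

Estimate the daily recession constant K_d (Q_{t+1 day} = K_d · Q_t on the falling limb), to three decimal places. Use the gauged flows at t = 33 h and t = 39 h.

Between t = 33 h and t = 39 h the flow falls from 35 to 26 cfs over 2×3 h = 6 h.
Per-interval ratio K = (26/35)^(1/2) = 0.8619; K_d = K^(24/3) = 0.305.

K_d ≈ 0.305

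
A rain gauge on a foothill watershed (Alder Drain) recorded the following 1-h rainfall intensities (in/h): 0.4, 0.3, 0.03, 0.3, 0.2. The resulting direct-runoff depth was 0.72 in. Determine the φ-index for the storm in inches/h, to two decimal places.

Only the 4 blocks with intensity above φ contribute runoff: 0.4, 0.3, 0.3, 0.2 in/h.
Σ(I−φ)·Δt = d  ⇒  (0.4+0.3+0.3+0.2 − 4φ)·1 = 0.72
φ = (1.200 − 0.72/1) / 4 = 0.12 in/h.

φ ≈ 0.12 in/h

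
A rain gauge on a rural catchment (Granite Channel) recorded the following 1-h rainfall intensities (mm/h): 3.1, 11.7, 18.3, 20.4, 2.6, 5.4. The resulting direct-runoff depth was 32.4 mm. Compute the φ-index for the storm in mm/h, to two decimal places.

Only the 3 blocks with intensity above φ contribute runoff: 11.7, 18.3, 20.4 mm/h.
Σ(I−φ)·Δt = d  ⇒  (11.7+18.3+20.4 − 3φ)·1 = 32.4
φ = (50.40 − 32.4/1) / 3 = 6.00 mm/h.

φ ≈ 6.00 mm/h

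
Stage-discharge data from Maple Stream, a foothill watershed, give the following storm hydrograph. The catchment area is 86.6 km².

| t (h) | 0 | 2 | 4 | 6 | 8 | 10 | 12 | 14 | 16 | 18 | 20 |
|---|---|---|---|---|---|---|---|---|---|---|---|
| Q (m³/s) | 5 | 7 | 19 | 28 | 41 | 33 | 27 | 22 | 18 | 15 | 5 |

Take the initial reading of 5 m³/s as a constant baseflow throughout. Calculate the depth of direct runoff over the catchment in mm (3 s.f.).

Direct runoff: 0.0, 2.0, 14.0, 23.0, 36.0, 28.0, 22.0, 17.0, 13.0, 10.0, 0.0 m³/s; ΣQ_DR = 165.0 m³/s.
V = ΣQ_DR · Δt = 165.0 × 7200 s = 1.188 × 10^6 m³.
Over A = 86.6 km², depth = V / A = 13.7 mm.

d ≈ 13.7 mm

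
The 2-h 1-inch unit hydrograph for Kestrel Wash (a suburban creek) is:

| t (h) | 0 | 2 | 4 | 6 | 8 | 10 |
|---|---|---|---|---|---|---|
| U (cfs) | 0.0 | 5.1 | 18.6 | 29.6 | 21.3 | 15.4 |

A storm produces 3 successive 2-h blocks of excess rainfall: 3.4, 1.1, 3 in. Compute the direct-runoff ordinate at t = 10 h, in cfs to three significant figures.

By discrete convolution, Q_j = Σ (P_i / 1 in) · U_{j−i}.
At t = 10 h (j=5): Q = (3.4/1)·15.4 + (1.1/1)·21.3 + (3/1)·29.6 = 165 cfs.

Q ≈ 165 cfs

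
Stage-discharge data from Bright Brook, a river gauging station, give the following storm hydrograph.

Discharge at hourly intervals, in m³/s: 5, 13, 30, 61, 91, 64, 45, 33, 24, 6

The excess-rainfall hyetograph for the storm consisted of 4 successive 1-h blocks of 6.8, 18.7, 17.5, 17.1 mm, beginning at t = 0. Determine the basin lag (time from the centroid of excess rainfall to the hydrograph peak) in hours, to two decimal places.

t_L ≈ 1.75 h

Centroid of excess rainfall: t_c = Σ P_i·t̄_i / ΣP_i = 2.2471 h (block centres at 0.5, 1.5, 2.5, 3.5 h).
Hydrograph peak occurs at t = 4 h, so basin lag t_L = 4 − 2.2471 = 1.75 h.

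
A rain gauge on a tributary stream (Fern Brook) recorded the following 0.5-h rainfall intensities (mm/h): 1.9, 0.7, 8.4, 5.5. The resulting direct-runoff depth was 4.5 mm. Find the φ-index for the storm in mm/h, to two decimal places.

Only the 2 blocks with intensity above φ contribute runoff: 8.4, 5.5 mm/h.
Σ(I−φ)·Δt = d  ⇒  (8.4+5.5 − 2φ)·0.5 = 4.5
φ = (13.90 − 4.5/0.5) / 2 = 2.45 mm/h.

φ ≈ 2.45 mm/h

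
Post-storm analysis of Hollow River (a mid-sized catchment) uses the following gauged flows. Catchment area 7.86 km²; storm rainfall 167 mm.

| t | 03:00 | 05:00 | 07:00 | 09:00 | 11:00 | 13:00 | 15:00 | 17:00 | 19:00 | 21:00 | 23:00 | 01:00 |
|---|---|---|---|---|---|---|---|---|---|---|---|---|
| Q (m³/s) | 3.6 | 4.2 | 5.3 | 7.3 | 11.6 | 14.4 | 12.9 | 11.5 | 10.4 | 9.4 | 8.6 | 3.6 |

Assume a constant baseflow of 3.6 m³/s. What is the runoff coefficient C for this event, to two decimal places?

ΣQ_DR = 59.60 m³/s; V = ΣQ_DR·Δt = 4.291 × 10^5 m³.
Runoff depth d = V / A = 54.60 mm.
C = d / P = 54.60 / 167 = 0.33.

C ≈ 0.33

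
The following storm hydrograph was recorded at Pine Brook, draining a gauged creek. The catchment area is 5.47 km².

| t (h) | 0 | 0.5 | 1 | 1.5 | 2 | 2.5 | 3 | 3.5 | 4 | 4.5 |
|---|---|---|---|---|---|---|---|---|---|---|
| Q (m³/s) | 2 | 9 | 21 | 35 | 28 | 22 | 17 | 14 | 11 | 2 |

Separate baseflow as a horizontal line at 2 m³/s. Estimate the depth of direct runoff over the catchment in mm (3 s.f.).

Direct runoff: 0.0, 7.0, 19.0, 33.0, 26.0, 20.0, 15.0, 12.0, 9.0, 0.0 m³/s; ΣQ_DR = 141.0 m³/s.
V = ΣQ_DR · Δt = 141.0 × 1800 s = 2.538 × 10^5 m³.
Over A = 5.47 km², depth = V / A = 46.4 mm.

d ≈ 46.4 mm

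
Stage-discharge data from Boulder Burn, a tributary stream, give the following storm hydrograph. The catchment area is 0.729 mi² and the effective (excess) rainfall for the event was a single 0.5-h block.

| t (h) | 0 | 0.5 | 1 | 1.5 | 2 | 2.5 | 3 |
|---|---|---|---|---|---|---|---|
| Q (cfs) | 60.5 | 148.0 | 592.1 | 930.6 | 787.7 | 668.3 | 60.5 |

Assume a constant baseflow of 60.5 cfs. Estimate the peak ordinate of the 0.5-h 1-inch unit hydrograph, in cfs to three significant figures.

Direct runoff: 0.0, 87.5, 531.6, 870.1, 727.2, 607.8, 0.0 cfs; ΣQ_DR = 2824 cfs, peak = 870.1 cfs.
Runoff depth d = ΣQ_DR·Δt / A = 2824 × 1800 / (0.729 mi²) = 3.002 in.
The 1-inch UH is the DRH scaled by (1 in)/d, so U_p = 870.1 × 1/3.002 = 290 cfs.

U_p ≈ 290 cfs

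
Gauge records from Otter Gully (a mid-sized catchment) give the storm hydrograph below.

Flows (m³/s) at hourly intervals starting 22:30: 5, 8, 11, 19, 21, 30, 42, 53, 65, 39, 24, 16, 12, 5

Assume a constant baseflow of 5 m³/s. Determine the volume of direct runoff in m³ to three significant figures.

V ≈ 1.01 × 10^6 m³

Direct-runoff ordinates (Q − Q_b): 0.0, 3.0, 6.0, 14.0, 16.0, 25.0, 37.0, 48.0, 60.0, 34.0, 19.0, 11.0, 7.0, 0.0 m³/s.
ΣQ_DR = 280.0 m³/s.
With Δt = 1 h = 3600 s, V = ΣQ_DR · Δt = 280.0 × 3600 = 1.01 × 10^6 m³.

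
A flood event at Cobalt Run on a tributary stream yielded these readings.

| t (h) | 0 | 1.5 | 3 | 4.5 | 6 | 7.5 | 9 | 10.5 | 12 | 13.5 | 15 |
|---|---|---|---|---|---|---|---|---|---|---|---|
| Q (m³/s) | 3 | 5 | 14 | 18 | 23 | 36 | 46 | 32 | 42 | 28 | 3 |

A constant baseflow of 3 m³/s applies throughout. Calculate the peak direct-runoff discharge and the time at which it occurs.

Q_p = 43.0 m³/s at t = 9 h

Subtracting baseflow gives direct-runoff ordinates: 0.0, 2.0, 11.0, 15.0, 20.0, 33.0, 43.0, 29.0, 39.0, 25.0, 0.0 m³/s.
The maximum is 43.0 m³/s, occurring at the reading for t = 9 h.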